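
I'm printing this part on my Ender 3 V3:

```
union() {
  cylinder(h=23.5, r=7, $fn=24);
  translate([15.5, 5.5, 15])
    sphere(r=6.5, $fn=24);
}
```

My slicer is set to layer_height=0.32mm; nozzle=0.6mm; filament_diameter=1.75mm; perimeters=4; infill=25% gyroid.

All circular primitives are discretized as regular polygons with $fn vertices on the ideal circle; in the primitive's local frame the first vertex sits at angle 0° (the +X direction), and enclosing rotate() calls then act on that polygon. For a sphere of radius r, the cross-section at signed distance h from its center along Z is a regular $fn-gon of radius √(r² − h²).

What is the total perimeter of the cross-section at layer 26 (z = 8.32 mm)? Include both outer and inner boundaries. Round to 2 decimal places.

43.86 mm

At z = 8.32 mm: the r=7 cylinder gives a regular 24-gon of circumradius 7 (constant along its height) (perimeter = 2·24·7.000·sin(180°/24) = 43.86 mm); the sphere at (15.5, 5.5) is not intersected at this z (|z−center|=6.680 > r=6.5); Merging all regions: only the r=7 cylinder is present, so the union is just that shape — boundary = 43.86 mm. Overall, the cross-section is a single solid region. Total boundary length (outer) = 43.86 mm.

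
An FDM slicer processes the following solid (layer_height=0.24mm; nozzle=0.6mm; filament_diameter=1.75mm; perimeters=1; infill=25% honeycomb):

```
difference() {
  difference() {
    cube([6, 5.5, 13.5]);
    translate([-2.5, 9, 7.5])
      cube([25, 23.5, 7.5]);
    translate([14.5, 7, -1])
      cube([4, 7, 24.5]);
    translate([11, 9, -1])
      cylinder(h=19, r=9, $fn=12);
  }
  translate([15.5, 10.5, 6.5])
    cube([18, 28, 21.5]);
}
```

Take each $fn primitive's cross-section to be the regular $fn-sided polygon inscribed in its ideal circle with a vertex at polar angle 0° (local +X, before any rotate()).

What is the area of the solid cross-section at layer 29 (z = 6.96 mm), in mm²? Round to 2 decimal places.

At z = 6.96 mm: the cube is present — its section is the full 6×5.5 rectangle (area 33.00 mm²); the cube at (-2.5, 9) is absent (z outside [7.5, 15]); the cube at (14.5, 7) (footprint 4×7) is included at this height (area 28.00 mm²); the r=9 cylinder at (11, 9) contributes a regular 12-gon of circumradius 9 (area = (12/2)·9.000²·sin(360°/12) = 243.00 mm²); Taking the first minus the rest: starting from the 6×5.5 cube (33.00 mm²), the 4×7 cube at (14.5, 7) misses the remaining region (no effect); the r=9 cylinder at (11, 9) partially overlaps it — only the 6.83 mm² overlap (of its 243.00 mm²) is removed, clipping the outline — area = 26.17 mm²; the cube at (15.5, 10.5) is present — its section is the full 18×28 rectangle (area 504.00 mm²); Taking the first minus the rest: starting from that combined region (26.17 mm²), the 18×28 cube at (15.5, 10.5) misses the remaining region (no effect) — area = 26.17 mm². Overall, the cross-section is a single solid region. Net area = 26.17 mm².

26.17 mm²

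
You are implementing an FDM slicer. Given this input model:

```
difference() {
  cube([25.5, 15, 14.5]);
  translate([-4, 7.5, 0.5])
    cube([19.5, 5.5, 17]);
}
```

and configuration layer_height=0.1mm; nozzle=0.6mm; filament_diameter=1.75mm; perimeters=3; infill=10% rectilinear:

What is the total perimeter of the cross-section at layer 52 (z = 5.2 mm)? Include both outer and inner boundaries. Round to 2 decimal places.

112.00 mm

At z = 5.2 mm: the cube is present — its section is the full 25.5×15 rectangle (perimeter 81.00 mm); the 19.5×5.5 cube at (-4, 7.5) contributes its full rectangle (perimeter 50.00 mm); Subtracting the remaining from the first: starting from the 25.5×15 cube, the 19.5×5.5 cube at (-4, 7.5) partially overlaps it — only the 85.25 mm² overlap (of its 107.25 mm²) is removed, clipping the outline — boundary = 112.00 mm. Overall, the cross-section is a single solid region. Total boundary length (outer) = 112.00 mm.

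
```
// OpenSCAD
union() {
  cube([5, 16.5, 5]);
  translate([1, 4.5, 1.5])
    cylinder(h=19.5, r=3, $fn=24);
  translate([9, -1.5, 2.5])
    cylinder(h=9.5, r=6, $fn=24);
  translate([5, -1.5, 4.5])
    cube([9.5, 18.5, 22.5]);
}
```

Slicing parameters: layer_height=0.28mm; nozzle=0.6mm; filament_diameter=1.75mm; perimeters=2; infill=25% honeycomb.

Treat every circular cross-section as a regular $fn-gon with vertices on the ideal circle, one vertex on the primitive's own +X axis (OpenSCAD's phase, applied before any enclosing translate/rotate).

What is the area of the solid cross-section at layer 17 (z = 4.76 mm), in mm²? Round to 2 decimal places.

325.85 mm²

At z = 4.76 mm: the cube is present — its section is the full 5×16.5 rectangle (area 82.50 mm²); the cylinder at (1, 4.5): section is a regular 24-gon, circumradius r=3 (area = (24/2)·3.000²·sin(360°/24) = 27.95 mm²); the r=6 cylinder at (9, -1.5) gives a regular 24-gon of circumradius 6 (constant along its height) (area = (24/2)·6.000²·sin(360°/24) = 111.81 mm²); the 9.5×18.5 cube at (5, -1.5) contributes its full rectangle (area 175.75 mm²); Combining (union): the regions partially overlap — summed areas 398.01 mm² minus the doubly-counted overlap 72.16 mm² gives 325.85 mm² — area = 325.85 mm². Overall, the cross-section is a single solid region. Net area = 325.85 mm².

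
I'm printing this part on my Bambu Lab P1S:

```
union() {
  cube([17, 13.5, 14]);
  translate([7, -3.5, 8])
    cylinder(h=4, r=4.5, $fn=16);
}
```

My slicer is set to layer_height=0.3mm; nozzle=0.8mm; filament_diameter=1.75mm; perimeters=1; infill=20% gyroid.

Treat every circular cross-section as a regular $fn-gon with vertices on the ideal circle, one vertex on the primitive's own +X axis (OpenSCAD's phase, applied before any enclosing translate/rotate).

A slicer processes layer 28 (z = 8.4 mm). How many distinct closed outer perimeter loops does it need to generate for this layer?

1

At z = 8.4 mm: the cube is present — its section is the full 17×13.5 rectangle; the cylinder at (7, -3.5): section is a regular 16-gon, circumradius r=4.5; Taking the union: the regions partially overlap (shared area 3.50 mm²), so overlapping operands fuse into one piece — 1 connected region. The result has 1 disconnected region.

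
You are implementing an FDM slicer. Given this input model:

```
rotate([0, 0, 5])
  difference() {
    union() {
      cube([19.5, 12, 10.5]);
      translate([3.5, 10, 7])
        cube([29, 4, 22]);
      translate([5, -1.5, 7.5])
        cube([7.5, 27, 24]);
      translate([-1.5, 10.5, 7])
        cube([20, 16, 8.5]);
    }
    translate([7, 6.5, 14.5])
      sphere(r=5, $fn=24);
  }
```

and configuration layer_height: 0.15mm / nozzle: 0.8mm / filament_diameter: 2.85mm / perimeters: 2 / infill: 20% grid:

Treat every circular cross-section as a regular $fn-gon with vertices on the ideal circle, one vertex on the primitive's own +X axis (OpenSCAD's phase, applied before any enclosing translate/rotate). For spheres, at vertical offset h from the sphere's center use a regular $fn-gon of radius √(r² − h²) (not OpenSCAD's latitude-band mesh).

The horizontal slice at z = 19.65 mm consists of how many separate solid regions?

At z = 19.65 mm: the cube is not intersected at this z (z outside [0, 10.5]); the 29×4 cube at (3.5, 10) contributes its full rectangle; the cube at (5, -1.5) is present — its section is the full 7.5×27 rectangle; the cube at (-1.5, 10.5) is not intersected at this z (z outside [7, 15.5]); Combining (union): the regions partially overlap (shared area 30.00 mm²), so overlapping operands fuse into one piece — 1 connected region; the sphere at (7, 6.5) is absent (|z−center|=5.150 > r=5); Subtracting the remaining from the first: none of the subtracted shapes is present at this height, so that combined region is unchanged — 1 connected region; (whole slice rotated 5° about Z — lengths, areas and connectivity unchanged). The result has 1 disconnected region.

1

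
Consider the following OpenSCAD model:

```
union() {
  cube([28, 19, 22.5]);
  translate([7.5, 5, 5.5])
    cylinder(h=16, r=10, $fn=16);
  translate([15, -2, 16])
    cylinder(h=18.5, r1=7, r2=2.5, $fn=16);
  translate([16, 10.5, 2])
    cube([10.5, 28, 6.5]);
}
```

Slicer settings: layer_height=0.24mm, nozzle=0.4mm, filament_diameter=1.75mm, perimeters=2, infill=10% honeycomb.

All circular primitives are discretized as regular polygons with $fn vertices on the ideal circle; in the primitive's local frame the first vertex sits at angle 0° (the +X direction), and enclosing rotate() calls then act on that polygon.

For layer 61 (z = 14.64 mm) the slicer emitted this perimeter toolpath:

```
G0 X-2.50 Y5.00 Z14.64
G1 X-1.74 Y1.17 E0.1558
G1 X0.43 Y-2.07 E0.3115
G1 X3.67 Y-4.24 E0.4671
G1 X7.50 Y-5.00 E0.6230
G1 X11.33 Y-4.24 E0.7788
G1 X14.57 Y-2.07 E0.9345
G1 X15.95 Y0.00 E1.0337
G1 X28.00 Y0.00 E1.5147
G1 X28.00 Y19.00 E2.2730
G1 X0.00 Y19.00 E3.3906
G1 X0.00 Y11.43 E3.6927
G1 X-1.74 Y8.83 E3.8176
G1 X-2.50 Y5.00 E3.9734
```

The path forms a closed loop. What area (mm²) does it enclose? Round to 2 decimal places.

610.78 mm²

Apply the shoelace formula to the sequence of (X, Y) vertices; enclosed area = 610.78 mm².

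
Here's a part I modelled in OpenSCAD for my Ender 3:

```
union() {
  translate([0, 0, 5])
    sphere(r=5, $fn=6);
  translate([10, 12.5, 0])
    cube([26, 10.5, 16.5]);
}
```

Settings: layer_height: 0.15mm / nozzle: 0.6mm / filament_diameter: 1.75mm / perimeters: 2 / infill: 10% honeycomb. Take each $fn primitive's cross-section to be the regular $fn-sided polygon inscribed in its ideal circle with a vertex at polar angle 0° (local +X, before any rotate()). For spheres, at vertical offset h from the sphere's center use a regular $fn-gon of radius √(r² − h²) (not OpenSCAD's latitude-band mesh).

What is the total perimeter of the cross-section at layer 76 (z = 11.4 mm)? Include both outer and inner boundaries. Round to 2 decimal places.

At z = 11.4 mm: the sphere is not intersected at this z (|z−center|=6.400 > r=5); the 26×10.5 cube at (10, 12.5) contributes its full rectangle (perimeter 73.00 mm); Merging all regions: only the 26×10.5 cube at (10, 12.5) is present, so the union is just that shape — boundary = 73.00 mm. Overall, the cross-section is a single solid region. Total boundary length (outer) = 73.00 mm.

73.00 mm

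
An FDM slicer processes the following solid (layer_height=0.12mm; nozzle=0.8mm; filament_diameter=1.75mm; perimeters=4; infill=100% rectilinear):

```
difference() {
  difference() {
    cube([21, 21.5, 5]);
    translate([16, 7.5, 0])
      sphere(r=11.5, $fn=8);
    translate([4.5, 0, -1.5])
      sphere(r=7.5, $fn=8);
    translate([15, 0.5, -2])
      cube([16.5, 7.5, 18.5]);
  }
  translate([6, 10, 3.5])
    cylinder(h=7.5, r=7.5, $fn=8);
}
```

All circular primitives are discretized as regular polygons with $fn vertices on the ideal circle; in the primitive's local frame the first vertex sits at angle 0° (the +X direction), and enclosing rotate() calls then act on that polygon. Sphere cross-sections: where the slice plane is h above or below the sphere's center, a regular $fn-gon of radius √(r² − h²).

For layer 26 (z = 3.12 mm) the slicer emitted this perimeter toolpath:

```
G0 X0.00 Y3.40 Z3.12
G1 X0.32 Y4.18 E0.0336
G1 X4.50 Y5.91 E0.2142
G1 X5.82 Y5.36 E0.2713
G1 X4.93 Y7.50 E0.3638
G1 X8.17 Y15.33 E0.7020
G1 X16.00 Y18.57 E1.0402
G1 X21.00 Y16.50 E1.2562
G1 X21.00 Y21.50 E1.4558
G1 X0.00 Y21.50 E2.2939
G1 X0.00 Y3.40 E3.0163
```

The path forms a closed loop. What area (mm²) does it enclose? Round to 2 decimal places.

170.11 mm²

Apply the shoelace formula to the sequence of (X, Y) vertices; enclosed area = 170.11 mm².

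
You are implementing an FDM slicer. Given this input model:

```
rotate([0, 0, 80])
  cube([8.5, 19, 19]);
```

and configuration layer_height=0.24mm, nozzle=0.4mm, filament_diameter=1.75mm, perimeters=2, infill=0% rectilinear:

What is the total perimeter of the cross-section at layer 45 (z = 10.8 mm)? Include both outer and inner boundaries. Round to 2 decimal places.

At z = 10.8 mm: the 8.5×19 cube contributes its full rectangle (perimeter 55.00 mm); (rotated 80° about Z; rotation is an isometry so areas/perimeters/island counts are preserved). Overall, the cross-section is a single solid region. Total boundary length (outer) = 55.00 mm.

55.00 mm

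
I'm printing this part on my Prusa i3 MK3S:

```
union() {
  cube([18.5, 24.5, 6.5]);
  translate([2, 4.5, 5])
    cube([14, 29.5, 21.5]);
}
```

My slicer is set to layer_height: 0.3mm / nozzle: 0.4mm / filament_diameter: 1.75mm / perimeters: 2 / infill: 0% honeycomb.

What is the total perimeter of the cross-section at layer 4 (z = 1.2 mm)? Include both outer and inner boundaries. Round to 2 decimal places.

86.00 mm

At z = 1.2 mm: the cube (footprint 18.5×24.5) is included at this height (perimeter 86.00 mm); the cube at (2, 4.5) is absent (z outside [5, 26.5]); Taking the union: only the 18.5×24.5 cube is present, so the union is just that shape — boundary = 86.00 mm. Overall, the cross-section is a single solid region. Total boundary length (outer) = 86.00 mm.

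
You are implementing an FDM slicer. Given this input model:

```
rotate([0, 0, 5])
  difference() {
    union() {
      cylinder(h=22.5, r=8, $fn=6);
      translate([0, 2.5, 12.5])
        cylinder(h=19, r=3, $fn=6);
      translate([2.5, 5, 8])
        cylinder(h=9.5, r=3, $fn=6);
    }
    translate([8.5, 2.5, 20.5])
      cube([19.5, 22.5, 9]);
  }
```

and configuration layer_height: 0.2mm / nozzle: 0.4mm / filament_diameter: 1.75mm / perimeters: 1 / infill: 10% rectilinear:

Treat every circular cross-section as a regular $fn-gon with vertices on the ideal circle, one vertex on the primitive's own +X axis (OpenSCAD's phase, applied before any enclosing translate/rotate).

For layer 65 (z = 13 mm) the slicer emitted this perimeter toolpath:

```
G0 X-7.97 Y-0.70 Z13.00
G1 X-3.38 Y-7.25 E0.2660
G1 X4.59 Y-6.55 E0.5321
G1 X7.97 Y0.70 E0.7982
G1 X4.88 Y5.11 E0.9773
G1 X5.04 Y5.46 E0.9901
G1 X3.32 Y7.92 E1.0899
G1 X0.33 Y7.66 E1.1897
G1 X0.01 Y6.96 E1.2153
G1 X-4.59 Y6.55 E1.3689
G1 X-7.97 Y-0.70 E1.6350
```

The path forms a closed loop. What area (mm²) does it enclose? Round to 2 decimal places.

169.35 mm²

Apply the shoelace formula to the sequence of (X, Y) vertices; enclosed area = 169.35 mm².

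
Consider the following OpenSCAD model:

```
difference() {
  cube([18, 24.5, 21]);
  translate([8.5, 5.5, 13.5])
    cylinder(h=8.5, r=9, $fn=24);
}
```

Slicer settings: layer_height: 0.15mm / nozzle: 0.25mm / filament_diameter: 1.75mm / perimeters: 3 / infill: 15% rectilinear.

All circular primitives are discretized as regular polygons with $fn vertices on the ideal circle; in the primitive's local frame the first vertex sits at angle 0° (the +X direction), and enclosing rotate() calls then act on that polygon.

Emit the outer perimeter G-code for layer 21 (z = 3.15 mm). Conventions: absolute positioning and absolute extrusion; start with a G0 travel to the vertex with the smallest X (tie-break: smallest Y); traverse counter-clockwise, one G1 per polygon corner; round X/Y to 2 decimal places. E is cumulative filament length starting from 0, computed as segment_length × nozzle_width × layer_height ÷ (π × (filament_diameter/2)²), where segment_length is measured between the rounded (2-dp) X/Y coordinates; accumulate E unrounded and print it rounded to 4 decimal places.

At z = 3.15 mm: the 18×24.5 cube contributes its full rectangle; the cylinder at (8.5, 5.5) is absent (z outside [13.5, 22]); After the difference (first − rest): none of the subtracted shapes is present at this height, so the 18×24.5 cube is unchanged — 1 connected region. The outline is a single polygon with 4 vertices. Extrusion per mm of travel: 0.25 × 0.15 / (π × 0.875²) = 0.015591. Accumulating E over each segment gives final E = 1.3252.

G0 X0.00 Y0.00 Z3.15
G1 X18.00 Y0.00 E0.2806
G1 X18.00 Y24.50 E0.6626
G1 X0.00 Y24.50 E0.9432
G1 X0.00 Y0.00 E1.3252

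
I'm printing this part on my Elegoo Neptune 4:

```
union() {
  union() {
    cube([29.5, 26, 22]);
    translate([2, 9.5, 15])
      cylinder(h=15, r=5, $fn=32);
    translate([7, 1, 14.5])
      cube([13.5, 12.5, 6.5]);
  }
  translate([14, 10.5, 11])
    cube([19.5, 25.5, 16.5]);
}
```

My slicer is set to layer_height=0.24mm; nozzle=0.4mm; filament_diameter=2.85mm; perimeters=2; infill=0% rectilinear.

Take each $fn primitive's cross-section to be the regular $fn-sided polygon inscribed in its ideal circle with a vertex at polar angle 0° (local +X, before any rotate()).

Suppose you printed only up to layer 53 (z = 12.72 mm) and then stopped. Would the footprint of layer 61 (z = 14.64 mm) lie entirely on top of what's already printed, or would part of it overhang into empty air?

entirely on top

Compare the two slices. At z = 12.72: the 29.5×26 cube contributes its full rectangle (area 767.00 mm²); the cylinder at (2, 9.5) is absent (z outside [15, 30]); the cube at (7, 1) is not intersected at this z (z outside [14.5, 21]); Taking the union: only the 29.5×26 cube is present, so the union is just that shape — area = 767.00 mm²; the cube at (14, 10.5) (footprint 19.5×25.5) is included at this height (area 497.25 mm²); Merging all regions: the regions partially overlap — summed areas 1264.25 mm² minus the doubly-counted overlap 240.25 mm² gives 1024.00 mm² — area = 1024.00 mm². At z = 14.64: the 29.5×26 cube contributes its full rectangle (area 767.00 mm²); the cylinder at (2, 9.5) is not intersected at this z (z outside [15, 30]); the cube at (7, 1) is present — its section is the full 13.5×12.5 rectangle (area 168.75 mm²); Taking the union: the 13.5×12.5 cube at (7, 1) lies entirely inside the 29.5×26 cube, so the union is just the 29.5×26 cube — area = 767.00 mm²; the 19.5×25.5 cube at (14, 10.5) contributes its full rectangle (area 497.25 mm²); Taking the union: the regions partially overlap — summed areas 1264.25 mm² minus the doubly-counted overlap 240.25 mm² gives 1024.00 mm² — area = 1024.00 mm². Checking containment: the cross-section at z = 14.64 is a subset of the cross-section at z = 12.72.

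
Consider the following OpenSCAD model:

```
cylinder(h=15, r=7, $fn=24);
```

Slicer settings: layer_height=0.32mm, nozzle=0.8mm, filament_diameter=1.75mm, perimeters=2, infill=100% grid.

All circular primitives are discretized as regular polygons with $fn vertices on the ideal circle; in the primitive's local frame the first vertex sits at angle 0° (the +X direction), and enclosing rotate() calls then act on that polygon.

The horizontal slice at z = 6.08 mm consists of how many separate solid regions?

1

At z = 6.08 mm: the r=7 cylinder contributes a regular 24-gon of circumradius 7. The result has 1 disconnected region.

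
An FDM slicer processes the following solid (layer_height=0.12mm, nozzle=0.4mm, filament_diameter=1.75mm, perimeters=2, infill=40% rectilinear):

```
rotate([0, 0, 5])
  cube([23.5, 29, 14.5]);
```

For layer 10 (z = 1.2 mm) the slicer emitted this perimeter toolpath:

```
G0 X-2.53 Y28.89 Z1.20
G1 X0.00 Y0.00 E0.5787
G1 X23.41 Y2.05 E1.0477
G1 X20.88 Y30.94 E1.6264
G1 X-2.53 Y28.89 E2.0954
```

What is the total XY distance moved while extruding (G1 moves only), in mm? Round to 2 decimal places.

105.00 mm

Sum the Euclidean lengths of each G1 segment: total = 105.00 mm.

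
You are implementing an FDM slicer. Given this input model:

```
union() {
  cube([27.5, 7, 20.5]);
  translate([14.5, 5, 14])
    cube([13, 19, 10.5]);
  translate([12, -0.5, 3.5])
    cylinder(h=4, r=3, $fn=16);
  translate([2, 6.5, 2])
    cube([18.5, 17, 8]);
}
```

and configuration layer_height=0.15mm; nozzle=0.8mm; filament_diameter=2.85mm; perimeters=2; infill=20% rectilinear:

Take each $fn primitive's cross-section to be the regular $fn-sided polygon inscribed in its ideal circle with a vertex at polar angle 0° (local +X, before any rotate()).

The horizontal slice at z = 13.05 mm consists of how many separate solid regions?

1

At z = 13.05 mm: the cube (footprint 27.5×7) is included at this height; the cube at (14.5, 5) is not intersected at this z (z outside [14, 24.5]); the cylinder at (12, -0.5) is not intersected at this z (z outside [3.5, 7.5]); the cube at (2, 6.5) is not intersected at this z (z outside [2, 10]); Taking the union: only the 27.5×7 cube is present, so the union is just that shape — 1 connected region. The result has 1 disconnected region.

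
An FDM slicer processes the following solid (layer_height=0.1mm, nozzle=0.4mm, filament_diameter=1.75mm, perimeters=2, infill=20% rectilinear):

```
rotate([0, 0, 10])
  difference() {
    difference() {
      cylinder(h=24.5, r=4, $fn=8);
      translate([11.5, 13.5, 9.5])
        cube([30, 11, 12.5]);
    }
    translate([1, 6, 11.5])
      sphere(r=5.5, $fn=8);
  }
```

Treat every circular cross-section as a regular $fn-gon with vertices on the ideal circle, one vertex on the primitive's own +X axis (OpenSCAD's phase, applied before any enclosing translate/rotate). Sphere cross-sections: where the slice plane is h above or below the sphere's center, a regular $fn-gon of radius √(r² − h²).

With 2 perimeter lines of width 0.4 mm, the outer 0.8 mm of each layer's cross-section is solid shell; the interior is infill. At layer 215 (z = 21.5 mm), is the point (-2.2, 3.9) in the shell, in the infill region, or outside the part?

outside

At z = 21.5 mm: the cylinder: section is a regular 8-gon, circumradius r=4; the cube at (11.5, 13.5) is present — its section is the full 30×11 rectangle; After the difference (first − rest): starting from the r=4 cylinder, the 30×11 cube at (11.5, 13.5) misses the remaining region (no effect) — 1 connected region; the sphere at (1, 6) is absent (|z−center|=10.000 > r=5.5); Subtracting the remaining from the first: none of the subtracted shapes is present at this height, so that combined region is unchanged — 1 connected region; (whole slice rotated 10° about Z — lengths, areas and connectivity unchanged). Overall, the cross-section is a single solid region. Undo the 10° rotation: the query point maps to (-1.489, 4.223) in the un-rotated model frame. The nearest boundary edge runs (-2.83, 2.83)→(0.00, 4.00); distance from the point to it = 0.78 mm. The point is not inside any of the regions above, so it lies outside the cross-section (0.78 mm from the nearest boundary).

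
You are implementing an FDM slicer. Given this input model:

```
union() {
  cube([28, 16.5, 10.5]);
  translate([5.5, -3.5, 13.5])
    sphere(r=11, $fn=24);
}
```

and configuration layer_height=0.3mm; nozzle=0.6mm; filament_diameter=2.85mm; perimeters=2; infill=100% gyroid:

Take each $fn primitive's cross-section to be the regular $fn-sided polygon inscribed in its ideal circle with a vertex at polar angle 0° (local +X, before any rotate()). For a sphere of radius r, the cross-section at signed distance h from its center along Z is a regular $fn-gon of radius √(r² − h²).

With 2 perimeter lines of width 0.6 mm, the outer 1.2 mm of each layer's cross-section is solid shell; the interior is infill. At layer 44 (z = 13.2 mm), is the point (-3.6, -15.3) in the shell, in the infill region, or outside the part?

outside

At z = 13.2 mm: the cube does not reach this height (z outside [0, 10.5]); the r=11 sphere at (5.5, -3.5) slices to a regular 24-gon of circumradius 10.996 (√(r²−h²) with h=0.3 from center); Combining (union): only the r=11 sphere at (5.5, -3.5) is present, so the union is just that shape — 1 connected region. Overall, the cross-section is a single solid region. The nearest boundary edge runs (-2.28, -11.28)→(0.00, -13.02); distance from the point to it = 4.00 mm. The point is not inside any of the regions above, so it lies outside the cross-section (4.00 mm from the nearest boundary).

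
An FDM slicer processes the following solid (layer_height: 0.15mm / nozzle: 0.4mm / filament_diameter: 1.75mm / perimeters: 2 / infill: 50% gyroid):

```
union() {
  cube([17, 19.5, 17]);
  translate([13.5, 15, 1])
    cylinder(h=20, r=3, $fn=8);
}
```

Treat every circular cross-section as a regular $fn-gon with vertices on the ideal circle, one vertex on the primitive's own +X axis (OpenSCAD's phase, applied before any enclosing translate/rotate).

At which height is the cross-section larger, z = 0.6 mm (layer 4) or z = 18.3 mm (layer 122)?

layer 4 (z = 0.6 mm)

Layer 4 (z = 0.6): the cube is present — its section is the full 17×19.5 rectangle (area 331.50 mm²); the cylinder at (13.5, 15) is not intersected at this z (z outside [1, 21]); Taking the union: only the 17×19.5 cube is present, so the union is just that shape — area = 331.50 mm². So its area = 331.50 mm². Layer 122 (z = 18.3): the cube is not intersected at this z (z outside [0, 17]); the r=3 cylinder at (13.5, 15) gives a regular 8-gon of circumradius 3 (constant along its height) (area = (8/2)·3.000²·sin(360°/8) = 25.46 mm²); Merging all regions: only the r=3 cylinder at (13.5, 15) is present, so the union is just that shape — area = 25.46 mm². So its area = 25.46 mm². Layer 4 is larger (331.50 vs 25.46 mm²).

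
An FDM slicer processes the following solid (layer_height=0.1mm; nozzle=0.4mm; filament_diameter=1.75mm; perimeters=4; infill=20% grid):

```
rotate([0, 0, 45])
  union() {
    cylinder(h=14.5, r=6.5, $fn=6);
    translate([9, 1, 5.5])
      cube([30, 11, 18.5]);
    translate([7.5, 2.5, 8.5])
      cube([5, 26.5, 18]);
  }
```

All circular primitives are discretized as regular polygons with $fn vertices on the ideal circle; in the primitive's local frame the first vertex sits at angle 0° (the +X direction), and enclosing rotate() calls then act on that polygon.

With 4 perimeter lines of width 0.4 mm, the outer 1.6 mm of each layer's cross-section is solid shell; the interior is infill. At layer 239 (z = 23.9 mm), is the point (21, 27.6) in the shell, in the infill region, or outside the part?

At z = 23.9 mm: the cylinder is not intersected at this z (z outside [0, 14.5]); the cube at (9, 1) is present — its section is the full 30×11 rectangle; the 5×26.5 cube at (7.5, 2.5) contributes its full rectangle; Taking the union: the regions partially overlap (shared area 33.25 mm²), so overlapping operands fuse into one piece — 1 connected region; (whole slice rotated 45° about Z — lengths, areas and connectivity unchanged). Overall, the cross-section is a single solid region. Undo the 45° rotation: the query point maps to (34.365, 4.667) in the un-rotated model frame. The nearest boundary edge runs (39.00, 1.00)→(9.00, 1.00); distance from the point to it = 3.67 mm. The point is inside the cross-section and 3.67 mm from the nearest boundary — more than the 1.6 mm shell width (4 × 0.4), so it's in the infill interior.

infill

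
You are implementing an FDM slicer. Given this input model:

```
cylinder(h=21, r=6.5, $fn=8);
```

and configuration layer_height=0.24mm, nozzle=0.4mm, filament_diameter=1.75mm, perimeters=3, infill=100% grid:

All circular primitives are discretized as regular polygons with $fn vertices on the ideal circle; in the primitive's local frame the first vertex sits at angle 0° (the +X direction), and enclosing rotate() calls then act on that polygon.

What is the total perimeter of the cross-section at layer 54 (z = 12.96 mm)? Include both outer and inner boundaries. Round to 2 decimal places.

39.80 mm

At z = 12.96 mm: the r=6.5 cylinder gives a regular 8-gon of circumradius 6.5 (constant along its height) (perimeter = 2·8·6.500·sin(180°/8) = 39.80 mm). Overall, the cross-section is a single solid region. Total boundary length (outer) = 39.80 mm.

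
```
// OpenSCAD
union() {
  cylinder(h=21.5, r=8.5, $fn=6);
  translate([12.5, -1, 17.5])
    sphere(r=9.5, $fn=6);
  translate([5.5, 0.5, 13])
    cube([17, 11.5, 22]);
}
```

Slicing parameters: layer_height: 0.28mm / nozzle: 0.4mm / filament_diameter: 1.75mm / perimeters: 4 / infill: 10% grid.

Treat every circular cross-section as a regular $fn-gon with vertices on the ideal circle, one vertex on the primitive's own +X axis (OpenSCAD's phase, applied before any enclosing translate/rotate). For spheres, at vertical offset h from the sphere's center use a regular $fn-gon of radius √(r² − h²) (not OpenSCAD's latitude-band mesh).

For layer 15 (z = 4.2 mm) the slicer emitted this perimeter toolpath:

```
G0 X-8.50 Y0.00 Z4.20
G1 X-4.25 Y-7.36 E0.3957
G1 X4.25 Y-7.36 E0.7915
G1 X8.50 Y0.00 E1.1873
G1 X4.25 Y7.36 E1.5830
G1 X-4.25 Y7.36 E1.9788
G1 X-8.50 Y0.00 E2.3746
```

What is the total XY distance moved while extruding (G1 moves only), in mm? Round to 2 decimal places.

51.00 mm

Sum the Euclidean lengths of each G1 segment: total = 51.00 mm.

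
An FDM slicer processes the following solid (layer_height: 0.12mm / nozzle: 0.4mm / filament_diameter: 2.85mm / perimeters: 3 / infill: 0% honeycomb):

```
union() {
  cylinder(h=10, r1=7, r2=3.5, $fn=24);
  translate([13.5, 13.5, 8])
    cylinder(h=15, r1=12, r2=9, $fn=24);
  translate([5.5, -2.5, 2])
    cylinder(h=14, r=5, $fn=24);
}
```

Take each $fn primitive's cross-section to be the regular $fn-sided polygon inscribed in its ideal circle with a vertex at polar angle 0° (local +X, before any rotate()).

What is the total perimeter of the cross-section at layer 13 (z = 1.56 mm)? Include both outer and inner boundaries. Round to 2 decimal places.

40.44 mm

At z = 1.56 mm: the cone (r1=7→r2=3.5) has section circumradius 6.454 here — a regular 24-gon (perimeter = 2·24·6.454·sin(180°/24) = 40.44 mm); the cone at (13.5, 13.5) does not reach this height (z outside [8, 23]); the cylinder at (5.5, -2.5) is absent (z outside [2, 16]); Merging all regions: only the cone is present, so the union is just that shape — boundary = 40.44 mm. Overall, the cross-section is a single solid region. Total boundary length (outer) = 40.44 mm.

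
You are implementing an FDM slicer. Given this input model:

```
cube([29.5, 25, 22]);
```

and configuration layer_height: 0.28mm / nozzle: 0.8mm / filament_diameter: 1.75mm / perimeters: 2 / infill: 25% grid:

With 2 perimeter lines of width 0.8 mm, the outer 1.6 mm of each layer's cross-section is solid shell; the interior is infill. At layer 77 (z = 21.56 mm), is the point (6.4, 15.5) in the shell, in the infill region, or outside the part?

infill

At z = 21.56 mm: the cube is present — its section is the full 29.5×25 rectangle. Overall, the cross-section is a single solid region. The nearest boundary edge runs (0.00, 25.00)→(0.00, 0.00); distance from the point to it = 6.40 mm. The point is inside the cross-section and 6.40 mm from the nearest boundary — more than the 1.6 mm shell width (2 × 0.8), so it's in the infill interior.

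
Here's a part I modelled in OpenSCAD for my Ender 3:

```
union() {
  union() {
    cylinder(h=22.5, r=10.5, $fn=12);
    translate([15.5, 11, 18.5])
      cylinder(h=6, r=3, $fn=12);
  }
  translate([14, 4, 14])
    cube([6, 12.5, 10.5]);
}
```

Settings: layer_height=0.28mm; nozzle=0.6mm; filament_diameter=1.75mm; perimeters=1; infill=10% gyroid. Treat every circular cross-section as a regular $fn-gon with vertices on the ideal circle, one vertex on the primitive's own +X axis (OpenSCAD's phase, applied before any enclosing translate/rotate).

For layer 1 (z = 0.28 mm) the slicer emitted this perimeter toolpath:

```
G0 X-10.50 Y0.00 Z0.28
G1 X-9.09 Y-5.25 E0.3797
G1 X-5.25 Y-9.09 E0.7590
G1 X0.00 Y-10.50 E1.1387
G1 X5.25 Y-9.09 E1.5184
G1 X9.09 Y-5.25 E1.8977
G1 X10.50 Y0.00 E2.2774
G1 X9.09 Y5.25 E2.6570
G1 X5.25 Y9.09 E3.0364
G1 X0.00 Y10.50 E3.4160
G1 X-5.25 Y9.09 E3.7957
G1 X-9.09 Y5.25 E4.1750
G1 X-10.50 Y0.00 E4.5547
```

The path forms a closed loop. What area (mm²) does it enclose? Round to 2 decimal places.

Apply the shoelace formula to the sequence of (X, Y) vertices; enclosed area = 330.63 mm².

330.63 mm²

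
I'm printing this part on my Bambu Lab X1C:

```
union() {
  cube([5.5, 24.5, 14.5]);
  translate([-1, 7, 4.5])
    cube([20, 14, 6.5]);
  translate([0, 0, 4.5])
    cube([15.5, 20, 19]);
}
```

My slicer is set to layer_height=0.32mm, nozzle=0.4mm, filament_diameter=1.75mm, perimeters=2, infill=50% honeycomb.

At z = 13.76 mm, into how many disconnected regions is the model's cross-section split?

At z = 13.76 mm: the 5.5×24.5 cube contributes its full rectangle; the cube at (-1, 7) does not reach this height (z outside [4.5, 11]); the cube is present — its section is the full 15.5×20 rectangle; Merging all regions: the regions partially overlap (shared area 110.00 mm²), so overlapping operands fuse into one piece — 1 connected region. The result has 1 disconnected region.

1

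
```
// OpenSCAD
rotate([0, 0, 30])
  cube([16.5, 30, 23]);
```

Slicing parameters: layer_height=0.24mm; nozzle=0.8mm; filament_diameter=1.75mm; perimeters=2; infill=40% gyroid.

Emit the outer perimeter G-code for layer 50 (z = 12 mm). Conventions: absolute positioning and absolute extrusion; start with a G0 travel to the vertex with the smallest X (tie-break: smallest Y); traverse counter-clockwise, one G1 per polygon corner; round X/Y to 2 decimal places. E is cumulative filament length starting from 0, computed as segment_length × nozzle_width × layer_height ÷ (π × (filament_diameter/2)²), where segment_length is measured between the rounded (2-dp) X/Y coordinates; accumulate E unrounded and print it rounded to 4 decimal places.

G0 X-15.00 Y25.98 Z12.00
G1 X0.00 Y0.00 E2.3947
G1 X14.29 Y8.25 E3.7118
G1 X-0.71 Y34.23 E6.1065
G1 X-15.00 Y25.98 E7.4236

At z = 12 mm: the 16.5×30 cube contributes its full rectangle; (whole slice rotated 30° about Z — lengths, areas and connectivity unchanged). The outline is a single polygon with 4 vertices. Extrusion per mm of travel: 0.8 × 0.24 / (π × 0.875²) = 0.079824. Accumulating E over each segment gives final E = 7.4236.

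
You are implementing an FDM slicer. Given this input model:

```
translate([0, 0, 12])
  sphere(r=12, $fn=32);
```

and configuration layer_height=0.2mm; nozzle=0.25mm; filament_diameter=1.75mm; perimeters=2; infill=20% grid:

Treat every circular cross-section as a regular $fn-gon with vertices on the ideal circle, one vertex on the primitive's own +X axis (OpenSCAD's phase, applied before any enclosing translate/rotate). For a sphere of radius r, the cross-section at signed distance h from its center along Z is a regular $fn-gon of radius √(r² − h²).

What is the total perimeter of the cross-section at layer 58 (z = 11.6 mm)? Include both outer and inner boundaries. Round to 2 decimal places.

At z = 11.6 mm: the r=12 sphere slices to a regular 32-gon of circumradius 11.993 (√(r²−h²) with h=0.4 from center) (perimeter = 2·32·11.993·sin(180°/32) = 75.24 mm). Overall, the cross-section is a single solid region. Total boundary length (outer) = 75.24 mm.

75.24 mm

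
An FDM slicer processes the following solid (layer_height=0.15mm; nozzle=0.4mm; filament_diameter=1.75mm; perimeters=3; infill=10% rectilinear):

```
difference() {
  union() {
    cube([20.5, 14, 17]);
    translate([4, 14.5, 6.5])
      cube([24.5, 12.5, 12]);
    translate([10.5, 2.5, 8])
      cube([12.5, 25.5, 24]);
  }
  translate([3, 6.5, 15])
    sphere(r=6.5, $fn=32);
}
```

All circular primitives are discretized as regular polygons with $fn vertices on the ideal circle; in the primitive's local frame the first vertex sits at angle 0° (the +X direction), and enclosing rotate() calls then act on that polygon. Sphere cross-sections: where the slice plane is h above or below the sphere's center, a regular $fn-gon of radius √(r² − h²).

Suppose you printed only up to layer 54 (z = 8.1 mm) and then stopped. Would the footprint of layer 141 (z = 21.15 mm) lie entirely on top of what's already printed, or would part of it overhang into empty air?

Compare the two slices. At z = 8.1: the cube (footprint 20.5×14) is included at this height (area 287.00 mm²); the cube at (4, 14.5) is present — its section is the full 24.5×12.5 rectangle (area 306.25 mm²); the 12.5×25.5 cube at (10.5, 2.5) contributes its full rectangle (area 318.75 mm²); Taking the union: the regions partially overlap — summed areas 912.00 mm² minus the doubly-counted overlap 271.25 mm² gives 640.75 mm² — area = 640.75 mm²; the sphere at (3, 6.5) is not intersected at this z (|z−center|=6.900 > r=6.5); Subtracting the remaining from the first: none of the subtracted shapes is present at this height, so that combined region is unchanged — area = 640.75 mm². At z = 21.15: the cube is absent (z outside [0, 17]); the cube at (4, 14.5) is absent (z outside [6.5, 18.5]); the cube at (10.5, 2.5) (footprint 12.5×25.5) is included at this height (area 318.75 mm²); Taking the union: only the 12.5×25.5 cube at (10.5, 2.5) is present, so the union is just that shape — area = 318.75 mm²; the r=6.5 sphere at (3, 6.5) slices to a regular 32-gon of circumradius 2.104 (√(r²−h²) with h=6.15 from center) (area = (32/2)·2.104²·sin(360°/32) = 13.82 mm²); Subtracting the remaining from the first: starting from that combined region (318.75 mm²), the r=6.5 sphere at (3, 6.5) misses the remaining region (no effect) — area = 318.75 mm². Checking containment: the cross-section at z = 21.15 is a subset of the cross-section at z = 8.1.

entirely on top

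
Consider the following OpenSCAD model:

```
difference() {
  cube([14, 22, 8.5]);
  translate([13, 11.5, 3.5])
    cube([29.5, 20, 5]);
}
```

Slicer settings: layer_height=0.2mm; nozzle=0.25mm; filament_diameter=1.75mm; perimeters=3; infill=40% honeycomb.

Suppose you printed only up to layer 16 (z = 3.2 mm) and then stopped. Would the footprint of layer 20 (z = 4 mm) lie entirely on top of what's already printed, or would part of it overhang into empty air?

entirely on top

Compare the two slices. At z = 3.2: the 14×22 cube contributes its full rectangle (area 308.00 mm²); the cube at (13, 11.5) is not intersected at this z (z outside [3.5, 8.5]); After the difference (first − rest): none of the subtracted shapes is present at this height, so the 14×22 cube is unchanged — area = 308.00 mm². At z = 4: the 14×22 cube contributes its full rectangle (area 308.00 mm²); the cube at (13, 11.5) is present — its section is the full 29.5×20 rectangle (area 590.00 mm²); After the difference (first − rest): starting from the 14×22 cube (308.00 mm²), the 29.5×20 cube at (13, 11.5) partially overlaps it — only the 10.50 mm² overlap (of its 590.00 mm²) is removed, clipping the outline — area = 297.50 mm². Checking containment: the cross-section at z = 4 is a subset of the cross-section at z = 3.2.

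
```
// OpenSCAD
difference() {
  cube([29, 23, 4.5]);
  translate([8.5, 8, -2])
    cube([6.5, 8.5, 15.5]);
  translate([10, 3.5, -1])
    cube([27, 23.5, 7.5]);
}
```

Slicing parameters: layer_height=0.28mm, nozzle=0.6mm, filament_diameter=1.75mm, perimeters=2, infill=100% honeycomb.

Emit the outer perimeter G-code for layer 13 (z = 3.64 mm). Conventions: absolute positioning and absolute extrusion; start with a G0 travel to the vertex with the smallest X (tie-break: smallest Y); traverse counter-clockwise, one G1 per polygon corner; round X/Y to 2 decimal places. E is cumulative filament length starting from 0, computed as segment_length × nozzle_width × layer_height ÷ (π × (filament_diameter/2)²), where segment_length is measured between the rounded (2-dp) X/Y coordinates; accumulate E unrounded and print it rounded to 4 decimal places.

G0 X0.00 Y0.00 Z3.64
G1 X29.00 Y0.00 E2.0255
G1 X29.00 Y3.50 E2.2700
G1 X10.00 Y3.50 E3.5971
G1 X10.00 Y8.00 E3.9114
G1 X8.50 Y8.00 E4.0162
G1 X8.50 Y16.50 E4.6099
G1 X10.00 Y16.50 E4.7146
G1 X10.00 Y23.00 E5.1686
G1 X0.00 Y23.00 E5.8671
G1 X0.00 Y0.00 E7.4736

At z = 3.64 mm: the cube (footprint 29×23) is included at this height; the 6.5×8.5 cube at (8.5, 8) contributes its full rectangle; the cube at (10, 3.5) is present — its section is the full 27×23.5 rectangle; Taking the first minus the rest: starting from the 29×23 cube, the 6.5×8.5 cube at (8.5, 8) lies wholly inside it (removes its full 55.25 mm² and its 30.00 mm outline becomes a hole wall); the 27×23.5 cube at (10, 3.5) partially overlaps it — only the 328.00 mm² overlap (of its 634.50 mm²) is removed, clipping the outline — 1 connected region. The outline is a single polygon with 10 vertices. Extrusion per mm of travel: 0.6 × 0.28 / (π × 0.875²) = 0.069846. Accumulating E over each segment gives final E = 7.4736.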